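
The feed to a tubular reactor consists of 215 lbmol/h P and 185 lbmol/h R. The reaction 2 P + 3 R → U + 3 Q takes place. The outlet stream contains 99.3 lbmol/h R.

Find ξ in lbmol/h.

For R: n = n₀ − 3ξ → 99.3 = 185 − 3ξ, giving ξ = 28.57 lbmol/h.
Outlet amounts (n = n₀ + ν ξ):
  P: 215 − 2(28.57) = 157.9
  R: 185 − 3(28.57) = 99.3
  U: 0 + 1(28.57) = 28.57
  Q: 0 + 3(28.57) = 85.7

ξ = 28.6 lbmol/h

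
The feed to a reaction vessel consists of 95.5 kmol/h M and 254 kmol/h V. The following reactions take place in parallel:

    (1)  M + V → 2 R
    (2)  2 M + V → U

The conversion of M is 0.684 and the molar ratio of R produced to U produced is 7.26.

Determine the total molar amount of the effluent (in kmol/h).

Conversion of M: M consumed = 0.684 × 95.5 = 65.32 kmol/h = 1ξ₁ + 2ξ₂.
Selectivity: 2ξ₁ / (1ξ₂) = 7.26 → ξ₁ = 3.63 ξ₂.
Substitute: (1·3.63 + 2) ξ₂ = 65.32 → ξ₂ = 11.6 kmol/h, ξ₁ = 42.12 kmol/h.
Outlet amounts (n = n₀ + Σ ν·ξ):
  M: 95.5 − 1(42.12) − 2(11.6) = 30.18
  V: 254 − 1(42.12) − 1(11.6) = 200.3
  R: 0 + 2(42.12) = 84.23
  U: 0 + 1(11.6) = 11.6
Total out = 30.18 + 200.3 + 84.23 + 11.6 = 326.3 kmol/h.

326 kmol/h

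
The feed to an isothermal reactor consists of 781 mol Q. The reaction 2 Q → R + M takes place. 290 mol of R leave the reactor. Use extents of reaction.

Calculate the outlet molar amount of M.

290 mol

For R: n = n₀ + 1ξ → 290 = 0 + 1ξ, giving ξ = 290 mol.
Outlet amounts (n = n₀ + ν ξ):
  Q: 781 − 2(290) = 201
  R: 0 + 1(290) = 290
  M: 0 + 1(290) = 290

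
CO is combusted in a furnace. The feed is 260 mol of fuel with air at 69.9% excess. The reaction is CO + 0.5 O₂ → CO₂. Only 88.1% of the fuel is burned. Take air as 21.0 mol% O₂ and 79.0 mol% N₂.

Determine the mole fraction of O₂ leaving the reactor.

0.0888

Stoichiometric O₂ = 0.5 × 260 = 130 mol; O₂ fed = 130 × 1.699 = 220.9 mol.
N₂ fed = 220.9 × 79/21 = 830.9 mol.
Fuel reacted = 0.881 × 260 → ξ = 229.1 mol.
Outlet (n = n₀ + ν ξ):
  CO: 260 − 1(229.1) = 30.94
  O₂: 220.9 − 0.5(229.1) = 106.3
  N₂: 830.9 (inert)
  CO₂: 0 + 1(229.1) = 229.1
Total out = 1197 mol; y_O₂ = 106.3 / 1197 = 0.08882.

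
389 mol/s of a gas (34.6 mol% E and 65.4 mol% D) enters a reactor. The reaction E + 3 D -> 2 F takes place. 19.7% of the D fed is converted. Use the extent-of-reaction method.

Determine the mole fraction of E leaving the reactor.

D reacted = 0.197 × 254.4 = 50.12 mol/s; ν_D = −3, so ξ = 50.12/3 = 16.71 mol/s.
Outlet amounts (n = n₀ + ν ξ):
  E: 134.6 − 1(16.71) = 117.9
  D: 254.4 − 3(16.71) = 204.3
  F: 0 + 2(16.71) = 33.41
Total out = 355.6 mol/s; y_E = 117.9 / 355.6 = 0.3315.

0.332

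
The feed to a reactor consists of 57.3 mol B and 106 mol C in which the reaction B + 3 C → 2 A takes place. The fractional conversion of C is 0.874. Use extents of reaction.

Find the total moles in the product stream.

C reacted = 0.874 × 106 = 92.64 mol; ν_C = −3, so ξ = 92.64/3 = 30.88 mol.
Outlet amounts (n = n₀ + ν ξ):
  B: 57.3 − 1(30.88) = 26.42
  C: 106 − 3(30.88) = 13.36
  A: 0 + 2(30.88) = 61.76
Total out = 26.42 + 13.36 + 61.76 = 101.5 mol.

102 mol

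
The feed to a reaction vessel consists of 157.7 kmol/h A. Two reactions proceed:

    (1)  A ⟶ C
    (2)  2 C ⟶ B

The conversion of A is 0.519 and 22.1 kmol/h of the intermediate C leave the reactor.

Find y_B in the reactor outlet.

0.234

Conversion of A: A consumed = 1ξ₁ = 0.519 × 157.7 → ξ₁ = 81.85 kmol/h.
C balance: n_C = 0 + 1ξ₁ − 2ξ₂ = 22.1 → ξ₂ = (1·81.85 − 22.1)/2 = 29.87 kmol/h.
Outlet amounts (n = n₀ + Σ ν·ξ):
  A: 157.7 − 1(81.85) = 75.85
  C: 0 + 1(81.85) − 2(29.87) = 22.1
  B: 0 + 1(29.87) = 29.87
Total out = 127.8 kmol/h; y_B = 29.87 / 127.8 = 0.2337.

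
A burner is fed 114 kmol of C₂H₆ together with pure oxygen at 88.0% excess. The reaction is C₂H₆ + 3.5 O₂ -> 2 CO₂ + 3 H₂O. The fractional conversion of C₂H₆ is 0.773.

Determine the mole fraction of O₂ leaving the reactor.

0.486

Stoichiometric O₂ = 3.5 × 114 = 399 kmol; O₂ fed = 399 × 1.880 = 750.1 kmol.
Fuel reacted = 0.773 × 114 → ξ = 88.12 kmol.
Outlet (n = n₀ + ν ξ):
  C₂H₆: 114 − 1(88.12) = 25.88
  O₂: 750.1 − 3.5(88.12) = 441.7
  CO₂: 0 + 2(88.12) = 176.2
  H₂O: 0 + 3(88.12) = 264.4
Total out = 908.2 kmol; y_O₂ = 441.7 / 908.2 = 0.4863.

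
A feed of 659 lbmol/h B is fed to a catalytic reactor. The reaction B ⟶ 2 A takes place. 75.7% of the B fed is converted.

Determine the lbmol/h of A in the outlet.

B reacted = 0.757 × 659 = 498.9 lbmol/h; ν_B = −1, so ξ = 498.9/1 = 498.9 lbmol/h.
Outlet amounts (n = n₀ + ν ξ):
  B: 659 − 1(498.9) = 160.1
  A: 0 + 2(498.9) = 997.7

998 lbmol/h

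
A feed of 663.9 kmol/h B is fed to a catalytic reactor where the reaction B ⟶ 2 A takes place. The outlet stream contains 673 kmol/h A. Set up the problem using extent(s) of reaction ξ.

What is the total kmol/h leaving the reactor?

1000 kmol/h

For A: n = n₀ + 2ξ → 673 = 0 + 2ξ, giving ξ = 336.5 kmol/h.
Outlet amounts (n = n₀ + ν ξ):
  B: 663.9 − 1(336.5) = 327.4
  A: 0 + 2(336.5) = 673
Total out = 327.4 + 673 = 1000 kmol/h.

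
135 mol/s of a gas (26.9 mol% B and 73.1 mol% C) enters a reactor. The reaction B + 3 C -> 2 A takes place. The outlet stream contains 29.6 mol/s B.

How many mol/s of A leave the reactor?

For B: n = n₀ − 1ξ → 29.6 = 36.31 − 1ξ, giving ξ = 6.715 mol/s.
Outlet amounts (n = n₀ + ν ξ):
  B: 36.31 − 1(6.715) = 29.6
  C: 98.69 − 3(6.715) = 78.54
  A: 0 + 2(6.715) = 13.43

13.4 mol/s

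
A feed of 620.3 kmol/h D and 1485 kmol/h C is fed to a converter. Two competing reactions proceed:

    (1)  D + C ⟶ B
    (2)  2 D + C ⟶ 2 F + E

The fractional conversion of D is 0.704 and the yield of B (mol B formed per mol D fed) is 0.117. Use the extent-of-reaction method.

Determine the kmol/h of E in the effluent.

Yield of B: 1ξ₁ / 620.3 = 0.117 → ξ₁ = 72.58 kmol/h.
Conversion of D: 1ξ₁ + 2ξ₂ = 0.704 × 620.3 = 436.7 → ξ₂ = 182.1 kmol/h.
Outlet amounts (n = n₀ + Σ ν·ξ):
  D: 620.3 − 1(72.58) − 2(182.1) = 183.6
  C: 1485 − 1(72.58) − 1(182.1) = 1230
  B: 0 + 1(72.58) = 72.58
  F: 0 + 2(182.1) = 364.1
  E: 0 + 1(182.1) = 182.1

182 kmol/h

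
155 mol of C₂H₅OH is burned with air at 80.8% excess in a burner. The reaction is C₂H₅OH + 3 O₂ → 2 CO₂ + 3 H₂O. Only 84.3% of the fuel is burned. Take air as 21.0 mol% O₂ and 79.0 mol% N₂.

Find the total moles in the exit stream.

Stoichiometric O₂ = 3 × 155 = 465 mol; O₂ fed = 465 × 1.808 = 840.7 mol.
N₂ fed = 840.7 × 79/21 = 3163 mol.
Fuel reacted = 0.843 × 155 → ξ = 130.7 mol.
Outlet (n = n₀ + ν ξ):
  C₂H₅OH: 155 − 1(130.7) = 24.34
  O₂: 840.7 − 3(130.7) = 448.7
  N₂: 3163 (inert)
  CO₂: 0 + 2(130.7) = 261.3
  H₂O: 0 + 3(130.7) = 392
Total out = 24.34 + 448.7 + 3163 + 261.3 + 392 = 4289 mol.

4290 mol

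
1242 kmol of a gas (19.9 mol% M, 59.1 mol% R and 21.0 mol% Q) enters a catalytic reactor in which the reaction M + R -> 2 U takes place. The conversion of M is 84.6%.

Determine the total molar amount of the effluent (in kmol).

1240 kmol

M reacted = 0.846 × 247.2 = 209.1 kmol; ν_M = −1, so ξ = 209.1/1 = 209.1 kmol.
Outlet amounts (n = n₀ + ν ξ):
  M: 247.2 − 1(209.1) = 38.06
  R: 734 − 1(209.1) = 524.9
  U: 0 + 2(209.1) = 418.2
  Q: 260.8 (inert)
Total out = 38.06 + 524.9 + 418.2 + 260.8 = 1242 kmol.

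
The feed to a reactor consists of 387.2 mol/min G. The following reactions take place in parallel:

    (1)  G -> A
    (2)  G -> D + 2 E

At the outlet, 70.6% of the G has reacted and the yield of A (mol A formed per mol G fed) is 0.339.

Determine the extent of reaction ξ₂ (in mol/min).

ξ₂ = 142 mol/min

Yield of A: 1ξ₁ / 387.2 = 0.339 → ξ₁ = 131.3 mol/min.
Conversion of G: 1ξ₁ + 1ξ₂ = 0.706 × 387.2 = 273.4 → ξ₂ = 142.1 mol/min.
Outlet amounts (n = n₀ + Σ ν·ξ):
  G: 387.2 − 1(131.3) − 1(142.1) = 113.8
  A: 0 + 1(131.3) = 131.3
  D: 0 + 1(142.1) = 142.1
  E: 0 + 2(142.1) = 284.2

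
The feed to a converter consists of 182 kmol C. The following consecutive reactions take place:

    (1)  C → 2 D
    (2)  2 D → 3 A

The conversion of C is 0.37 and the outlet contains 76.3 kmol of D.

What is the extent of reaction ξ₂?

Conversion of C: C consumed = 1ξ₁ = 0.37 × 182 → ξ₁ = 67.34 kmol.
D balance: n_D = 0 + 2ξ₁ − 2ξ₂ = 76.3 → ξ₂ = (2·67.34 − 76.3)/2 = 29.19 kmol.
Outlet amounts (n = n₀ + Σ ν·ξ):
  C: 182 − 1(67.34) = 114.7
  D: 0 + 2(67.34) − 2(29.19) = 76.3
  A: 0 + 3(29.19) = 87.57

ξ₂ = 29.2 kmol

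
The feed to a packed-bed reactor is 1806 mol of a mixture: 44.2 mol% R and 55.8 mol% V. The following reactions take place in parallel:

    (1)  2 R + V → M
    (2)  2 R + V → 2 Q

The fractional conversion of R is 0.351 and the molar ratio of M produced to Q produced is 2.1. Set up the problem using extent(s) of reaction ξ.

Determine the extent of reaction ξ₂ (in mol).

Conversion of R: R consumed = 0.351 × 798.3 = 280.2 mol = 2ξ₁ + 2ξ₂.
Selectivity: 1ξ₁ / (2ξ₂) = 2.1 → ξ₁ = 4.2 ξ₂.
Substitute: (2·4.2 + 2) ξ₂ = 280.2 → ξ₂ = 26.94 mol, ξ₁ = 113.2 mol.
Outlet amounts (n = n₀ + Σ ν·ξ):
  R: 798.3 − 2(113.2) − 2(26.94) = 518.1
  V: 1008 − 1(113.2) − 1(26.94) = 867.7
  M: 0 + 1(113.2) = 113.2
  Q: 0 + 2(26.94) = 53.88

ξ₂ = 26.9 mol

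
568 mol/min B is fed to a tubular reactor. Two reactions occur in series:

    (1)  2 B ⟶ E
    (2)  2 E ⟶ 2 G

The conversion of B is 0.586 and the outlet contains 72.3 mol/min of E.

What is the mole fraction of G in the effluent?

0.234

Conversion of B: B consumed = 2ξ₁ = 0.586 × 568 → ξ₁ = 166.4 mol/min.
E balance: n_E = 0 + 1ξ₁ − 2ξ₂ = 72.3 → ξ₂ = (1·166.4 − 72.3)/2 = 47.06 mol/min.
Outlet amounts (n = n₀ + Σ ν·ξ):
  B: 568 − 2(166.4) = 235.2
  E: 0 + 1(166.4) − 2(47.06) = 72.3
  G: 0 + 2(47.06) = 94.12
Total out = 401.6 mol/min; y_G = 94.12 / 401.6 = 0.2344.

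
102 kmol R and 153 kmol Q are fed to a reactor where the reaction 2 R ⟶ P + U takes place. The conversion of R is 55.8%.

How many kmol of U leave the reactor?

28.5 kmol

R reacted = 0.558 × 102 = 56.92 kmol; ν_R = −2, so ξ = 56.92/2 = 28.46 kmol.
Outlet amounts (n = n₀ + ν ξ):
  R: 102 − 2(28.46) = 45.08
  P: 0 + 1(28.46) = 28.46
  U: 0 + 1(28.46) = 28.46
  Q: 153 (inert)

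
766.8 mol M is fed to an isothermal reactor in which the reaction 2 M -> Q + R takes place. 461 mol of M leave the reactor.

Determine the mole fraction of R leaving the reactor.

For M: n = n₀ − 2ξ → 461 = 766.8 − 2ξ, giving ξ = 152.9 mol.
Outlet amounts (n = n₀ + ν ξ):
  M: 766.8 − 2(152.9) = 461
  Q: 0 + 1(152.9) = 152.9
  R: 0 + 1(152.9) = 152.9
Total out = 766.8 mol; y_R = 152.9 / 766.8 = 0.1994.

0.199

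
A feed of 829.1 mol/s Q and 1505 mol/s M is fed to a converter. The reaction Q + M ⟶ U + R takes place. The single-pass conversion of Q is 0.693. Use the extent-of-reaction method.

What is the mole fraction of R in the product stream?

0.246

Q reacted = 0.693 × 829.1 = 574.6 mol/s; ν_Q = −1, so ξ = 574.6/1 = 574.6 mol/s.
Outlet amounts (n = n₀ + ν ξ):
  Q: 829.1 − 1(574.6) = 254.5
  M: 1505 − 1(574.6) = 930.4
  U: 0 + 1(574.6) = 574.6
  R: 0 + 1(574.6) = 574.6
Total out = 2334 mol/s; y_R = 574.6 / 2334 = 0.2462.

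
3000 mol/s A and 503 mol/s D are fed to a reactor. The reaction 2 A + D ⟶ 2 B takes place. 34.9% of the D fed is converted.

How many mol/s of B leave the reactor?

351 mol/s

D reacted = 0.349 × 503 = 175.5 mol/s; ν_D = −1, so ξ = 175.5/1 = 175.5 mol/s.
Outlet amounts (n = n₀ + ν ξ):
  A: 3000 − 2(175.5) = 2649
  D: 503 − 1(175.5) = 327.5
  B: 0 + 2(175.5) = 351.1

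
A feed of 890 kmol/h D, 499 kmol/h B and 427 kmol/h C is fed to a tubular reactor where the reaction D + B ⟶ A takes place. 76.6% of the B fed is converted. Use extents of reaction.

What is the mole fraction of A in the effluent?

B reacted = 0.766 × 499 = 382.2 kmol/h; ν_B = −1, so ξ = 382.2/1 = 382.2 kmol/h.
Outlet amounts (n = n₀ + ν ξ):
  D: 890 − 1(382.2) = 507.8
  B: 499 − 1(382.2) = 116.8
  A: 0 + 1(382.2) = 382.2
  C: 427 (inert)
Total out = 1434 kmol/h; y_A = 382.2 / 1434 = 0.2666.

0.267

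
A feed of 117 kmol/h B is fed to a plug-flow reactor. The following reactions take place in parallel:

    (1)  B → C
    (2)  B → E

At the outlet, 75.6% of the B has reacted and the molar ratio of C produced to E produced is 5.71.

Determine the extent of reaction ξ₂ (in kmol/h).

Conversion of B: B consumed = 0.756 × 117 = 88.45 kmol/h = 1ξ₁ + 1ξ₂.
Selectivity: 1ξ₁ / (1ξ₂) = 5.71 → ξ₁ = 5.71 ξ₂.
Substitute: (1·5.71 + 1) ξ₂ = 88.45 → ξ₂ = 13.18 kmol/h, ξ₁ = 75.27 kmol/h.
Outlet amounts (n = n₀ + Σ ν·ξ):
  B: 117 − 1(75.27) − 1(13.18) = 28.55
  C: 0 + 1(75.27) = 75.27
  E: 0 + 1(13.18) = 13.18

ξ₂ = 13.2 kmol/h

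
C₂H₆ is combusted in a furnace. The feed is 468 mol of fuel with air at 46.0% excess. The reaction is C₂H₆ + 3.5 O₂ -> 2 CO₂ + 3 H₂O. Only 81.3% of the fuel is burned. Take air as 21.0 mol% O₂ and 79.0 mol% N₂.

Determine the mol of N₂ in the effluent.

Stoichiometric O₂ = 3.5 × 468 = 1638 mol; O₂ fed = 1638 × 1.460 = 2391 mol.
N₂ fed = 2391 × 79/21 = 8997 mol.
Fuel reacted = 0.813 × 468 → ξ = 380.5 mol.
Outlet (n = n₀ + ν ξ):
  C₂H₆: 468 − 1(380.5) = 87.52
  O₂: 2391 − 3.5(380.5) = 1060
  N₂: 8997 (inert)
  CO₂: 0 + 2(380.5) = 761
  H₂O: 0 + 3(380.5) = 1141

9000 mol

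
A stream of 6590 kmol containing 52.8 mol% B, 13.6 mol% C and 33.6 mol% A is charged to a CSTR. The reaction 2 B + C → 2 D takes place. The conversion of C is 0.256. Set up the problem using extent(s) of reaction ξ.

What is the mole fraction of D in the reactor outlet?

0.0721

C reacted = 0.256 × 896.2 = 229.4 kmol; ν_C = −1, so ξ = 229.4/1 = 229.4 kmol.
Outlet amounts (n = n₀ + ν ξ):
  B: 3480 − 2(229.4) = 3021
  C: 896.2 − 1(229.4) = 666.8
  D: 0 + 2(229.4) = 458.9
  A: 2214 (inert)
Total out = 6361 kmol; y_D = 458.9 / 6361 = 0.07214.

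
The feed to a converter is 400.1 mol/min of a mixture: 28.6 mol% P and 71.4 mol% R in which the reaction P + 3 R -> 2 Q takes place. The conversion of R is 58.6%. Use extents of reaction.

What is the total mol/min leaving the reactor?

288 mol/min

R reacted = 0.586 × 285.7 = 167.4 mol/min; ν_R = −3, so ξ = 167.4/3 = 55.8 mol/min.
Outlet amounts (n = n₀ + ν ξ):
  P: 114.4 − 1(55.8) = 58.63
  R: 285.7 − 3(55.8) = 118.3
  Q: 0 + 2(55.8) = 111.6
Total out = 58.63 + 118.3 + 111.6 = 288.5 mol/min.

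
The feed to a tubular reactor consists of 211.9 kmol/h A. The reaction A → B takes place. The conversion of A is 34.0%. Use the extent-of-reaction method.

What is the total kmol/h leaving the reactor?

A reacted = 0.34 × 211.9 = 72.05 kmol/h; ν_A = −1, so ξ = 72.05/1 = 72.05 kmol/h.
Outlet amounts (n = n₀ + ν ξ):
  A: 211.9 − 1(72.05) = 139.9
  B: 0 + 1(72.05) = 72.05
Total out = 139.9 + 72.05 = 211.9 kmol/h.

212 kmol/h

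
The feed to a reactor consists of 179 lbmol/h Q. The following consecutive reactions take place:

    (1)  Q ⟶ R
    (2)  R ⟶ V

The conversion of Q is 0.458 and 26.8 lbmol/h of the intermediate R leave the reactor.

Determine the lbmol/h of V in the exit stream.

55.2 lbmol/h

Conversion of Q: Q consumed = 1ξ₁ = 0.458 × 179 → ξ₁ = 81.98 lbmol/h.
R balance: n_R = 0 + 1ξ₁ − 1ξ₂ = 26.8 → ξ₂ = (1·81.98 − 26.8)/1 = 55.18 lbmol/h.
Outlet amounts (n = n₀ + Σ ν·ξ):
  Q: 179 − 1(81.98) = 97.02
  R: 0 + 1(81.98) − 1(55.18) = 26.8
  V: 0 + 1(55.18) = 55.18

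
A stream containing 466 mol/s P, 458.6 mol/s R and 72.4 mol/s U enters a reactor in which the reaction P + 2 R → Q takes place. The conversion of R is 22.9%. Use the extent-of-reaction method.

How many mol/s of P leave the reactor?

R reacted = 0.229 × 458.6 = 105 mol/s; ν_R = −2, so ξ = 105/2 = 52.51 mol/s.
Outlet amounts (n = n₀ + ν ξ):
  P: 466 − 1(52.51) = 413.5
  R: 458.6 − 2(52.51) = 353.6
  Q: 0 + 1(52.51) = 52.51
  U: 72.4 (inert)

413 mol/s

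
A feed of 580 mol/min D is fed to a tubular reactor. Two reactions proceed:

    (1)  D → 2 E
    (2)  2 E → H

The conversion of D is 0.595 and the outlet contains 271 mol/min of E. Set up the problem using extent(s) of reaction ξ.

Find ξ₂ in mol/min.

Conversion of D: D consumed = 1ξ₁ = 0.595 × 580 → ξ₁ = 345.1 mol/min.
E balance: n_E = 0 + 2ξ₁ − 2ξ₂ = 271 → ξ₂ = (2·345.1 − 271)/2 = 209.6 mol/min.
Outlet amounts (n = n₀ + Σ ν·ξ):
  D: 580 − 1(345.1) = 234.9
  E: 0 + 2(345.1) − 2(209.6) = 271
  H: 0 + 1(209.6) = 209.6

ξ₂ = 210 mol/min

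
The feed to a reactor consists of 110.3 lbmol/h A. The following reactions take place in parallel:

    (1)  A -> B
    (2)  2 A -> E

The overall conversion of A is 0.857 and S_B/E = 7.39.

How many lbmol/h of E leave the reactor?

10.1 lbmol/h

Conversion of A: A consumed = 0.857 × 110.3 = 94.53 lbmol/h = 1ξ₁ + 2ξ₂.
Selectivity: 1ξ₁ / (1ξ₂) = 7.39 → ξ₁ = 7.39 ξ₂.
Substitute: (1·7.39 + 2) ξ₂ = 94.53 → ξ₂ = 10.07 lbmol/h, ξ₁ = 74.39 lbmol/h.
Outlet amounts (n = n₀ + Σ ν·ξ):
  A: 110.3 − 1(74.39) − 2(10.07) = 15.77
  B: 0 + 1(74.39) = 74.39
  E: 0 + 1(10.07) = 10.07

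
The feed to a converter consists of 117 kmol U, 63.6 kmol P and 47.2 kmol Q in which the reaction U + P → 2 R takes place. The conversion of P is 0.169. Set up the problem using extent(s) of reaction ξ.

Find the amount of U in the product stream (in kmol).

106 kmol

P reacted = 0.169 × 63.6 = 10.75 kmol; ν_P = −1, so ξ = 10.75/1 = 10.75 kmol.
Outlet amounts (n = n₀ + ν ξ):
  U: 117 − 1(10.75) = 106.3
  P: 63.6 − 1(10.75) = 52.85
  R: 0 + 2(10.75) = 21.5
  Q: 47.2 (inert)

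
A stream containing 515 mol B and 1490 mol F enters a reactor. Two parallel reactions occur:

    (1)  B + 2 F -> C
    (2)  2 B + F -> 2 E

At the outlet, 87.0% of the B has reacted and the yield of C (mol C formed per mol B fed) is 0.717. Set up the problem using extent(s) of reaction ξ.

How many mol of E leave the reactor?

Yield of C: 1ξ₁ / 515 = 0.717 → ξ₁ = 369.3 mol.
Conversion of B: 1ξ₁ + 2ξ₂ = 0.87 × 515 = 448.1 → ξ₂ = 39.4 mol.
Outlet amounts (n = n₀ + Σ ν·ξ):
  B: 515 − 1(369.3) − 2(39.4) = 66.95
  F: 1490 − 2(369.3) − 1(39.4) = 712.1
  C: 0 + 1(369.3) = 369.3
  E: 0 + 2(39.4) = 78.8

78.8 mol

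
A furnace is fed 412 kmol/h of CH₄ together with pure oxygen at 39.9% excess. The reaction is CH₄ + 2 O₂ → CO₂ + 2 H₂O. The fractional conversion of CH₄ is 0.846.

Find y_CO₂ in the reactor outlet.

Stoichiometric O₂ = 2 × 412 = 824 kmol/h; O₂ fed = 824 × 1.399 = 1153 kmol/h.
Fuel reacted = 0.846 × 412 → ξ = 348.6 kmol/h.
Outlet (n = n₀ + ν ξ):
  CH₄: 412 − 1(348.6) = 63.45
  O₂: 1153 − 2(348.6) = 455.7
  CO₂: 0 + 1(348.6) = 348.6
  H₂O: 0 + 2(348.6) = 697.1
Total out = 1565 kmol/h; y_CO₂ = 348.6 / 1565 = 0.2227.

0.223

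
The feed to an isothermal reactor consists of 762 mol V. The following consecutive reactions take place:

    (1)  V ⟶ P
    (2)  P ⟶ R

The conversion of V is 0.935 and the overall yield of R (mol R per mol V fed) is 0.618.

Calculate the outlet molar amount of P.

242 mol

Conversion of V: V consumed = 1ξ₁ = 0.935 × 762 → ξ₁ = 712.5 mol.
Yield of R: 1ξ₂ / 762 = 0.618 → ξ₂ = 470.9 mol.
Outlet amounts (n = n₀ + Σ ν·ξ):
  V: 762 − 1(712.5) = 49.53
  P: 0 + 1(712.5) − 1(470.9) = 241.6
  R: 0 + 1(470.9) = 470.9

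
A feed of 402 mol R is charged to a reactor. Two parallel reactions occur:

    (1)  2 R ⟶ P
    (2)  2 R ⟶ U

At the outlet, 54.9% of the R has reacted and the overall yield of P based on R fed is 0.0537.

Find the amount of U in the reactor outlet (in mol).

88.8 mol

Yield of P: 1ξ₁ / 402 = 0.0537 → ξ₁ = 21.59 mol.
Conversion of R: 2ξ₁ + 2ξ₂ = 0.549 × 402 = 220.7 → ξ₂ = 88.76 mol.
Outlet amounts (n = n₀ + Σ ν·ξ):
  R: 402 − 2(21.59) − 2(88.76) = 181.3
  P: 0 + 1(21.59) = 21.59
  U: 0 + 1(88.76) = 88.76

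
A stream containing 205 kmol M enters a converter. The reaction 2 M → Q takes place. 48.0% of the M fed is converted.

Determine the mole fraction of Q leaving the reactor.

0.316

M reacted = 0.48 × 205 = 98.4 kmol; ν_M = −2, so ξ = 98.4/2 = 49.2 kmol.
Outlet amounts (n = n₀ + ν ξ):
  M: 205 − 2(49.2) = 106.6
  Q: 0 + 1(49.2) = 49.2
Total out = 155.8 kmol; y_Q = 49.2 / 155.8 = 0.3158.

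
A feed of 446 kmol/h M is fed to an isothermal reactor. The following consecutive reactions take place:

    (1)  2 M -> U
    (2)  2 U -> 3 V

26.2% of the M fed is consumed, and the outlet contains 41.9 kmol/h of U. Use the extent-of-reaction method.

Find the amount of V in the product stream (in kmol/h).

24.8 kmol/h

Conversion of M: M consumed = 2ξ₁ = 0.262 × 446 → ξ₁ = 58.43 kmol/h.
U balance: n_U = 0 + 1ξ₁ − 2ξ₂ = 41.9 → ξ₂ = (1·58.43 − 41.9)/2 = 8.263 kmol/h.
Outlet amounts (n = n₀ + Σ ν·ξ):
  M: 446 − 2(58.43) = 329.1
  U: 0 + 1(58.43) − 2(8.263) = 41.9
  V: 0 + 3(8.263) = 24.79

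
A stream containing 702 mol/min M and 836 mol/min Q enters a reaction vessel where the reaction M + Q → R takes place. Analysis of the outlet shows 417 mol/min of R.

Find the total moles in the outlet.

For R: n = n₀ + 1ξ → 417 = 0 + 1ξ, giving ξ = 417 mol/min.
Outlet amounts (n = n₀ + ν ξ):
  M: 702 − 1(417) = 285
  Q: 836 − 1(417) = 419
  R: 0 + 1(417) = 417
Total out = 285 + 419 + 417 = 1121 mol/min.

1120 mol/min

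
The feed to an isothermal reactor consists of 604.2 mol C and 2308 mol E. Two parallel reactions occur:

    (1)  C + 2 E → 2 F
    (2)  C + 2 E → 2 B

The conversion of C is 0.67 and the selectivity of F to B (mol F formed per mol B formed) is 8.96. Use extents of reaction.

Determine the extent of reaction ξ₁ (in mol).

Conversion of C: C consumed = 0.67 × 604.2 = 404.8 mol = 1ξ₁ + 1ξ₂.
Selectivity: 2ξ₁ / (2ξ₂) = 8.96 → ξ₁ = 8.96 ξ₂.
Substitute: (1·8.96 + 1) ξ₂ = 404.8 → ξ₂ = 40.64 mol, ξ₁ = 364.2 mol.
Outlet amounts (n = n₀ + Σ ν·ξ):
  C: 604.2 − 1(364.2) − 1(40.64) = 199.4
  E: 2308 − 2(364.2) − 2(40.64) = 1498
  F: 0 + 2(364.2) = 728.3
  B: 0 + 2(40.64) = 81.29

ξ₁ = 364 mol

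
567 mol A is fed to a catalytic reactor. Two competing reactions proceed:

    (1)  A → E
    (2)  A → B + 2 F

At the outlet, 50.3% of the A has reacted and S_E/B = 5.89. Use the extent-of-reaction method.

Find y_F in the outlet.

0.127

Conversion of A: A consumed = 0.503 × 567 = 285.2 mol = 1ξ₁ + 1ξ₂.
Selectivity: 1ξ₁ / (1ξ₂) = 5.89 → ξ₁ = 5.89 ξ₂.
Substitute: (1·5.89 + 1) ξ₂ = 285.2 → ξ₂ = 41.39 mol, ξ₁ = 243.8 mol.
Outlet amounts (n = n₀ + Σ ν·ξ):
  A: 567 − 1(243.8) − 1(41.39) = 281.8
  E: 0 + 1(243.8) = 243.8
  B: 0 + 1(41.39) = 41.39
  F: 0 + 2(41.39) = 82.79
Total out = 649.8 mol; y_F = 82.79 / 649.8 = 0.1274.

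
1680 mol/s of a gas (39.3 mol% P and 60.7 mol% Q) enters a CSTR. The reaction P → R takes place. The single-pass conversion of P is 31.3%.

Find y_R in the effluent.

P reacted = 0.313 × 660.2 = 206.7 mol/s; ν_P = −1, so ξ = 206.7/1 = 206.7 mol/s.
Outlet amounts (n = n₀ + ν ξ):
  P: 660.2 − 1(206.7) = 453.6
  R: 0 + 1(206.7) = 206.7
  Q: 1020 (inert)
Total out = 1680 mol/s; y_R = 206.7 / 1680 = 0.123.

0.123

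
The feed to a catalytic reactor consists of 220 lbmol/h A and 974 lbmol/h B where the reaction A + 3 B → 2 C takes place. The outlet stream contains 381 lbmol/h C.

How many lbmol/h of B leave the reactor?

402 lbmol/h

For C: n = n₀ + 2ξ → 381 = 0 + 2ξ, giving ξ = 190.5 lbmol/h.
Outlet amounts (n = n₀ + ν ξ):
  A: 220 − 1(190.5) = 29.5
  B: 974 − 3(190.5) = 402.5
  C: 0 + 2(190.5) = 381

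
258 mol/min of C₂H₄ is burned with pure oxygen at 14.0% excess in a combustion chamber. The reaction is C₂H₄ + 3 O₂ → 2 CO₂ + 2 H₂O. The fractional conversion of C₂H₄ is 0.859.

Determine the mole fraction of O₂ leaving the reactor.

Stoichiometric O₂ = 3 × 258 = 774 mol/min; O₂ fed = 774 × 1.140 = 882.4 mol/min.
Fuel reacted = 0.859 × 258 → ξ = 221.6 mol/min.
Outlet (n = n₀ + ν ξ):
  C₂H₄: 258 − 1(221.6) = 36.38
  O₂: 882.4 − 3(221.6) = 217.5
  CO₂: 0 + 2(221.6) = 443.2
  H₂O: 0 + 2(221.6) = 443.2
Total out = 1140 mol/min; y_O₂ = 217.5 / 1140 = 0.1907.

0.191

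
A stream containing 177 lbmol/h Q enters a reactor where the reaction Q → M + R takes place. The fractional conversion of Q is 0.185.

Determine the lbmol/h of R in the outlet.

32.7 lbmol/h

Q reacted = 0.185 × 177 = 32.74 lbmol/h; ν_Q = −1, so ξ = 32.74/1 = 32.74 lbmol/h.
Outlet amounts (n = n₀ + ν ξ):
  Q: 177 − 1(32.74) = 144.3
  M: 0 + 1(32.74) = 32.74
  R: 0 + 1(32.74) = 32.74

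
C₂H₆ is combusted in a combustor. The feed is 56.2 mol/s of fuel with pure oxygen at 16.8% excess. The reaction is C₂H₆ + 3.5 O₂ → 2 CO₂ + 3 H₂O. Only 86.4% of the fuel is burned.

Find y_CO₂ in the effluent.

Stoichiometric O₂ = 3.5 × 56.2 = 196.7 mol/s; O₂ fed = 196.7 × 1.168 = 229.7 mol/s.
Fuel reacted = 0.864 × 56.2 → ξ = 48.56 mol/s.
Outlet (n = n₀ + ν ξ):
  C₂H₆: 56.2 − 1(48.56) = 7.643
  O₂: 229.7 − 3.5(48.56) = 59.8
  CO₂: 0 + 2(48.56) = 97.11
  H₂O: 0 + 3(48.56) = 145.7
Total out = 310.2 mol/s; y_CO₂ = 97.11 / 310.2 = 0.313.

0.313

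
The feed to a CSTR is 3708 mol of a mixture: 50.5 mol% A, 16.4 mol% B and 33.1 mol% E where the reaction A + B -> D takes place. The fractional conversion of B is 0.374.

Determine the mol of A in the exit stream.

1650 mol

B reacted = 0.374 × 608.1 = 227.4 mol; ν_B = −1, so ξ = 227.4/1 = 227.4 mol.
Outlet amounts (n = n₀ + ν ξ):
  A: 1873 − 1(227.4) = 1645
  B: 608.1 − 1(227.4) = 380.7
  D: 0 + 1(227.4) = 227.4
  E: 1227 (inert)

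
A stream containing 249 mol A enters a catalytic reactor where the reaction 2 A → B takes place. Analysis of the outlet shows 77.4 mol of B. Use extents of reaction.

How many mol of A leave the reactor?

For B: n = n₀ + 1ξ → 77.4 = 0 + 1ξ, giving ξ = 77.4 mol.
Outlet amounts (n = n₀ + ν ξ):
  A: 249 − 2(77.4) = 94.2
  B: 0 + 1(77.4) = 77.4

94.2 mol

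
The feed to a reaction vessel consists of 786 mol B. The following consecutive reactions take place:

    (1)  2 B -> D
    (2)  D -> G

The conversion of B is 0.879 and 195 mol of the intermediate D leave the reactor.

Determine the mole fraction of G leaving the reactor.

0.341

Conversion of B: B consumed = 2ξ₁ = 0.879 × 786 → ξ₁ = 345.4 mol.
D balance: n_D = 0 + 1ξ₁ − 1ξ₂ = 195 → ξ₂ = (1·345.4 − 195)/1 = 150.4 mol.
Outlet amounts (n = n₀ + Σ ν·ξ):
  B: 786 − 2(345.4) = 95.11
  D: 0 + 1(345.4) − 1(150.4) = 195
  G: 0 + 1(150.4) = 150.4
Total out = 440.6 mol; y_G = 150.4 / 440.6 = 0.3415.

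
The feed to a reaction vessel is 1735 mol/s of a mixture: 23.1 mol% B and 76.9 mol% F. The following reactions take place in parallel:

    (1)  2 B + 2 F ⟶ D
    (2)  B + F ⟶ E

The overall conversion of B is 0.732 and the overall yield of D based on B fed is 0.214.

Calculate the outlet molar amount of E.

122 mol/s

Yield of D: 1ξ₁ / 400.8 = 0.214 → ξ₁ = 85.77 mol/s.
Conversion of B: 2ξ₁ + 1ξ₂ = 0.732 × 400.8 = 293.4 → ξ₂ = 121.8 mol/s.
Outlet amounts (n = n₀ + Σ ν·ξ):
  B: 400.8 − 2(85.77) − 1(121.8) = 107.4
  F: 1334 − 2(85.77) − 1(121.8) = 1041
  D: 0 + 1(85.77) = 85.77
  E: 0 + 1(121.8) = 121.8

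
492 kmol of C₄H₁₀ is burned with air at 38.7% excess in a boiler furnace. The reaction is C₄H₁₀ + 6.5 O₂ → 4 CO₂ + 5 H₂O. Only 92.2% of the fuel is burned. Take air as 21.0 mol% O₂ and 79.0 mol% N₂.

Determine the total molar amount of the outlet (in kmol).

22300 kmol

Stoichiometric O₂ = 6.5 × 492 = 3198 kmol; O₂ fed = 3198 × 1.387 = 4436 kmol.
N₂ fed = 4436 × 79/21 = 16690 kmol.
Fuel reacted = 0.922 × 492 → ξ = 453.6 kmol.
Outlet (n = n₀ + ν ξ):
  C₄H₁₀: 492 − 1(453.6) = 38.38
  O₂: 4436 − 6.5(453.6) = 1487
  N₂: 16690 (inert)
  CO₂: 0 + 4(453.6) = 1814
  H₂O: 0 + 5(453.6) = 2268
Total out = 38.38 + 1487 + 16690 + 1814 + 2268 = 22290 kmol.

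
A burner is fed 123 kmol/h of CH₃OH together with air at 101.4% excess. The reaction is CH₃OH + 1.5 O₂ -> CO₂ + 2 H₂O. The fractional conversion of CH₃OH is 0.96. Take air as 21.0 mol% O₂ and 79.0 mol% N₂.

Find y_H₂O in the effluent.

Stoichiometric O₂ = 1.5 × 123 = 184.5 kmol/h; O₂ fed = 184.5 × 2.014 = 371.6 kmol/h.
N₂ fed = 371.6 × 79/21 = 1398 kmol/h.
Fuel reacted = 0.96 × 123 → ξ = 118.1 kmol/h.
Outlet (n = n₀ + ν ξ):
  CH₃OH: 123 − 1(118.1) = 4.92
  O₂: 371.6 − 1.5(118.1) = 194.5
  N₂: 1398 (inert)
  CO₂: 0 + 1(118.1) = 118.1
  H₂O: 0 + 2(118.1) = 236.2
Total out = 1951 kmol/h; y_H₂O = 236.2 / 1951 = 0.121.

0.121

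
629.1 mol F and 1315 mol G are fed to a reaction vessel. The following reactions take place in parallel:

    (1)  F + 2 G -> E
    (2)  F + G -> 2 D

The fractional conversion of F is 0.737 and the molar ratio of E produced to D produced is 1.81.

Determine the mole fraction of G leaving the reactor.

0.401

Conversion of F: F consumed = 0.737 × 629.1 = 463.6 mol = 1ξ₁ + 1ξ₂.
Selectivity: 1ξ₁ / (2ξ₂) = 1.81 → ξ₁ = 3.62 ξ₂.
Substitute: (1·3.62 + 1) ξ₂ = 463.6 → ξ₂ = 100.4 mol, ξ₁ = 363.3 mol.
Outlet amounts (n = n₀ + Σ ν·ξ):
  F: 629.1 − 1(363.3) − 1(100.4) = 165.5
  G: 1315 − 2(363.3) − 1(100.4) = 488.1
  E: 0 + 1(363.3) = 363.3
  D: 0 + 2(100.4) = 200.7
Total out = 1218 mol; y_G = 488.1 / 1218 = 0.4009.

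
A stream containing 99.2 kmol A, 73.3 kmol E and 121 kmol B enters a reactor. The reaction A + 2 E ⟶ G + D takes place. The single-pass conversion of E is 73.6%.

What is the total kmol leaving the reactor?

E reacted = 0.736 × 73.3 = 53.95 kmol; ν_E = −2, so ξ = 53.95/2 = 26.97 kmol.
Outlet amounts (n = n₀ + ν ξ):
  A: 99.2 − 1(26.97) = 72.23
  E: 73.3 − 2(26.97) = 19.35
  G: 0 + 1(26.97) = 26.97
  D: 0 + 1(26.97) = 26.97
  B: 121 (inert)
Total out = 72.23 + 19.35 + 26.97 + 26.97 + 121 = 266.5 kmol.

267 kmol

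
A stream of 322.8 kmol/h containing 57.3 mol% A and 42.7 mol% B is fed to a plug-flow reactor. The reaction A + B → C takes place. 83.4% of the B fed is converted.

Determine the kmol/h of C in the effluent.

B reacted = 0.834 × 137.8 = 115 kmol/h; ν_B = −1, so ξ = 115/1 = 115 kmol/h.
Outlet amounts (n = n₀ + ν ξ):
  A: 185 − 1(115) = 70.01
  B: 137.8 − 1(115) = 22.88
  C: 0 + 1(115) = 115

115 kmol/h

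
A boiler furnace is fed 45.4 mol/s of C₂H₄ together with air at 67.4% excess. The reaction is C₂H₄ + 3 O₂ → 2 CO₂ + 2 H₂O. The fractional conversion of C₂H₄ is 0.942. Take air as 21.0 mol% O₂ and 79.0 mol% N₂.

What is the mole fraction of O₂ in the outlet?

Stoichiometric O₂ = 3 × 45.4 = 136.2 mol/s; O₂ fed = 136.2 × 1.674 = 228 mol/s.
N₂ fed = 228 × 79/21 = 857.7 mol/s.
Fuel reacted = 0.942 × 45.4 → ξ = 42.77 mol/s.
Outlet (n = n₀ + ν ξ):
  C₂H₄: 45.4 − 1(42.77) = 2.633
  O₂: 228 − 3(42.77) = 99.7
  N₂: 857.7 (inert)
  CO₂: 0 + 2(42.77) = 85.53
  H₂O: 0 + 2(42.77) = 85.53
Total out = 1131 mol/s; y_O₂ = 99.7 / 1131 = 0.08814.

0.0881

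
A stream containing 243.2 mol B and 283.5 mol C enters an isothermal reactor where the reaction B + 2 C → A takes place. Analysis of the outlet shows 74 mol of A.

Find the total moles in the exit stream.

379 mol

For A: n = n₀ + 1ξ → 74 = 0 + 1ξ, giving ξ = 74 mol.
Outlet amounts (n = n₀ + ν ξ):
  B: 243.2 − 1(74) = 169.2
  C: 283.5 − 2(74) = 135.5
  A: 0 + 1(74) = 74
Total out = 169.2 + 135.5 + 74 = 378.7 mol.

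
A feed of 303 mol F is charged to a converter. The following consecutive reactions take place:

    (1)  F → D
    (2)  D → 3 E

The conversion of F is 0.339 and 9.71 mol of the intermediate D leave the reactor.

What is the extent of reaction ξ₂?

ξ₂ = 93 mol

Conversion of F: F consumed = 1ξ₁ = 0.339 × 303 → ξ₁ = 102.7 mol.
D balance: n_D = 0 + 1ξ₁ − 1ξ₂ = 9.71 → ξ₂ = (1·102.7 − 9.71)/1 = 93.01 mol.
Outlet amounts (n = n₀ + Σ ν·ξ):
  F: 303 − 1(102.7) = 200.3
  D: 0 + 1(102.7) − 1(93.01) = 9.71
  E: 0 + 3(93.01) = 279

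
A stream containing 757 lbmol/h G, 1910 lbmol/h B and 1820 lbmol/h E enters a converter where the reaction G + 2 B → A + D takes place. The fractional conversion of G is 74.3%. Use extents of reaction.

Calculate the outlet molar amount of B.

785 lbmol/h

G reacted = 0.743 × 757 = 562.5 lbmol/h; ν_G = −1, so ξ = 562.5/1 = 562.5 lbmol/h.
Outlet amounts (n = n₀ + ν ξ):
  G: 757 − 1(562.5) = 194.5
  B: 1910 − 2(562.5) = 785.1
  A: 0 + 1(562.5) = 562.5
  D: 0 + 1(562.5) = 562.5
  E: 1820 (inert)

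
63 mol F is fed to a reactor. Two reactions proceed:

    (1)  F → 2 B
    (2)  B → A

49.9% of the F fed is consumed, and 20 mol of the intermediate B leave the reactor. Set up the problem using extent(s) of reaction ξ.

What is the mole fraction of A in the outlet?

Conversion of F: F consumed = 1ξ₁ = 0.499 × 63 → ξ₁ = 31.44 mol.
B balance: n_B = 0 + 2ξ₁ − 1ξ₂ = 20 → ξ₂ = (2·31.44 − 20)/1 = 42.87 mol.
Outlet amounts (n = n₀ + Σ ν·ξ):
  F: 63 − 1(31.44) = 31.56
  B: 0 + 2(31.44) − 1(42.87) = 20
  A: 0 + 1(42.87) = 42.87
Total out = 94.44 mol; y_A = 42.87 / 94.44 = 0.454.

0.454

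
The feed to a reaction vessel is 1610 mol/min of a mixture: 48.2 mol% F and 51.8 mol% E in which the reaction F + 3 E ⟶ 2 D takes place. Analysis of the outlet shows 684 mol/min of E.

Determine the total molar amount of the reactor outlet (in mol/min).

1510 mol/min

For E: n = n₀ − 3ξ → 684 = 834 − 3ξ, giving ξ = 49.99 mol/min.
Outlet amounts (n = n₀ + ν ξ):
  F: 776 − 1(49.99) = 726
  E: 834 − 3(49.99) = 684
  D: 0 + 2(49.99) = 99.99
Total out = 726 + 684 + 99.99 = 1510 mol/min.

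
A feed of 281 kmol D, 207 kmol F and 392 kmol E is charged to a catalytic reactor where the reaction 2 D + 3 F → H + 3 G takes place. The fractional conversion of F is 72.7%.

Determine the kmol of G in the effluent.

F reacted = 0.727 × 207 = 150.5 kmol; ν_F = −3, so ξ = 150.5/3 = 50.16 kmol.
Outlet amounts (n = n₀ + ν ξ):
  D: 281 − 2(50.16) = 180.7
  F: 207 − 3(50.16) = 56.51
  H: 0 + 1(50.16) = 50.16
  G: 0 + 3(50.16) = 150.5
  E: 392 (inert)

150 kmol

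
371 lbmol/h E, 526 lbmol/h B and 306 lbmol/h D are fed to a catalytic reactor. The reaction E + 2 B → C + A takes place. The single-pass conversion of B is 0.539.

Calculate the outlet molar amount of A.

142 lbmol/h

B reacted = 0.539 × 526 = 283.5 lbmol/h; ν_B = −2, so ξ = 283.5/2 = 141.8 lbmol/h.
Outlet amounts (n = n₀ + ν ξ):
  E: 371 − 1(141.8) = 229.2
  B: 526 − 2(141.8) = 242.5
  C: 0 + 1(141.8) = 141.8
  A: 0 + 1(141.8) = 141.8
  D: 306 (inert)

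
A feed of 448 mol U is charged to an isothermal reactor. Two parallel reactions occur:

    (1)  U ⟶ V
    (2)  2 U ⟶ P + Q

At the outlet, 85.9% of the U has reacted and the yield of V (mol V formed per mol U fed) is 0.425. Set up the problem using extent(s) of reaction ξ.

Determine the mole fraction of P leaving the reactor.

0.217

Yield of V: 1ξ₁ / 448 = 0.425 → ξ₁ = 190.4 mol.
Conversion of U: 1ξ₁ + 2ξ₂ = 0.859 × 448 = 384.8 → ξ₂ = 97.22 mol.
Outlet amounts (n = n₀ + Σ ν·ξ):
  U: 448 − 1(190.4) − 2(97.22) = 63.17
  V: 0 + 1(190.4) = 190.4
  P: 0 + 1(97.22) = 97.22
  Q: 0 + 1(97.22) = 97.22
Total out = 448 mol; y_P = 97.22 / 448 = 0.217.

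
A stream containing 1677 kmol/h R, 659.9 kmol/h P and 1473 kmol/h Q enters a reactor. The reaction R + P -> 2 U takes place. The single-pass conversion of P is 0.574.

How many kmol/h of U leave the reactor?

P reacted = 0.574 × 659.9 = 378.8 kmol/h; ν_P = −1, so ξ = 378.8/1 = 378.8 kmol/h.
Outlet amounts (n = n₀ + ν ξ):
  R: 1677 − 1(378.8) = 1298
  P: 659.9 − 1(378.8) = 281.1
  U: 0 + 2(378.8) = 757.6
  Q: 1473 (inert)

758 kmol/h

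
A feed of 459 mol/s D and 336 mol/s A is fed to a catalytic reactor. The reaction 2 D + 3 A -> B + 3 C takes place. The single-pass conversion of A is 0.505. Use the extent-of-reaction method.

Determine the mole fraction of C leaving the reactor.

0.23

A reacted = 0.505 × 336 = 169.7 mol/s; ν_A = −3, so ξ = 169.7/3 = 56.56 mol/s.
Outlet amounts (n = n₀ + ν ξ):
  D: 459 − 2(56.56) = 345.9
  A: 336 − 3(56.56) = 166.3
  B: 0 + 1(56.56) = 56.56
  C: 0 + 3(56.56) = 169.7
Total out = 738.4 mol/s; y_C = 169.7 / 738.4 = 0.2298.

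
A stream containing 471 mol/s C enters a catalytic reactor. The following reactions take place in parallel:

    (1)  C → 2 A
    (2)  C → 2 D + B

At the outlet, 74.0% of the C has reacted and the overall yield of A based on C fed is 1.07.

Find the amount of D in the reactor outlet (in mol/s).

Yield of A: 2ξ₁ / 471 = 1.07 → ξ₁ = 252 mol/s.
Conversion of C: 1ξ₁ + 1ξ₂ = 0.74 × 471 = 348.5 → ξ₂ = 96.56 mol/s.
Outlet amounts (n = n₀ + Σ ν·ξ):
  C: 471 − 1(252) − 1(96.56) = 122.5
  A: 0 + 2(252) = 504
  D: 0 + 2(96.56) = 193.1
  B: 0 + 1(96.56) = 96.56

193 mol/s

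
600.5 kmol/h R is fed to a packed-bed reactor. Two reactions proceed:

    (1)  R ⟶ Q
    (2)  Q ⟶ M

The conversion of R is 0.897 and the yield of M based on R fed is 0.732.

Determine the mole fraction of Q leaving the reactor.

Conversion of R: R consumed = 1ξ₁ = 0.897 × 600.5 → ξ₁ = 538.6 kmol/h.
Yield of M: 1ξ₂ / 600.5 = 0.732 → ξ₂ = 439.6 kmol/h.
Outlet amounts (n = n₀ + Σ ν·ξ):
  R: 600.5 − 1(538.6) = 61.85
  Q: 0 + 1(538.6) − 1(439.6) = 99.08
  M: 0 + 1(439.6) = 439.6
Total out = 600.5 kmol/h; y_Q = 99.08 / 600.5 = 0.165.

0.165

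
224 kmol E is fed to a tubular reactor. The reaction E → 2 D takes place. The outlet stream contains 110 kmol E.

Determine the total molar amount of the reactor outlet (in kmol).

338 kmol

For E: n = n₀ − 1ξ → 110 = 224 − 1ξ, giving ξ = 114 kmol.
Outlet amounts (n = n₀ + ν ξ):
  E: 224 − 1(114) = 110
  D: 0 + 2(114) = 228
Total out = 110 + 228 = 338 kmol.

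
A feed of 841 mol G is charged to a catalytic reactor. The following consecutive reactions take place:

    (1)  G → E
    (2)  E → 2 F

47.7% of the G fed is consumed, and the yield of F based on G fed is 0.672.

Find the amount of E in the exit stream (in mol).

119 mol

Conversion of G: G consumed = 1ξ₁ = 0.477 × 841 → ξ₁ = 401.2 mol.
Yield of F: 2ξ₂ / 841 = 0.672 → ξ₂ = 282.6 mol.
Outlet amounts (n = n₀ + Σ ν·ξ):
  G: 841 − 1(401.2) = 439.8
  E: 0 + 1(401.2) − 1(282.6) = 118.6
  F: 0 + 2(282.6) = 565.2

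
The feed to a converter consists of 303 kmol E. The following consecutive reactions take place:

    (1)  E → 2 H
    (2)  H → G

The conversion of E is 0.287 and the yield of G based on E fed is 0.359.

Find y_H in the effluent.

0.167

Conversion of E: E consumed = 1ξ₁ = 0.287 × 303 → ξ₁ = 86.96 kmol.
Yield of G: 1ξ₂ / 303 = 0.359 → ξ₂ = 108.8 kmol.
Outlet amounts (n = n₀ + Σ ν·ξ):
  E: 303 − 1(86.96) = 216
  H: 0 + 2(86.96) − 1(108.8) = 65.14
  G: 0 + 1(108.8) = 108.8
Total out = 390 kmol; y_H = 65.14 / 390 = 0.1671.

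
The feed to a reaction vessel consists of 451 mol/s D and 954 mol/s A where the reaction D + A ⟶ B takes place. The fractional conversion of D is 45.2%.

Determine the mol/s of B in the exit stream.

D reacted = 0.452 × 451 = 203.9 mol/s; ν_D = −1, so ξ = 203.9/1 = 203.9 mol/s.
Outlet amounts (n = n₀ + ν ξ):
  D: 451 − 1(203.9) = 247.1
  A: 954 − 1(203.9) = 750.1
  B: 0 + 1(203.9) = 203.9

204 mol/s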